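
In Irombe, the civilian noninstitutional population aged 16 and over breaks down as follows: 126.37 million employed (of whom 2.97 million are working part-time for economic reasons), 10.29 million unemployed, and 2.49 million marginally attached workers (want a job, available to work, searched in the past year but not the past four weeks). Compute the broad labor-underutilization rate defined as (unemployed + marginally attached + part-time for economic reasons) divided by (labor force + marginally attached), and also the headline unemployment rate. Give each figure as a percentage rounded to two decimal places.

Labor force = 126.37 + 10.29 = 136.66 million.
Numerator = 10.29 + 2.49 + 2.97 = 15.75 million.
Denominator = 136.66 + 2.49 = 139.15 million.
Broad rate = 15.75 / 139.15 = 11.32%.
Headline unemployment rate = 10.29 / 136.66 = 7.53%.

Broad underutilization rate ≈ 11.32%; headline unemployment rate ≈ 7.53%.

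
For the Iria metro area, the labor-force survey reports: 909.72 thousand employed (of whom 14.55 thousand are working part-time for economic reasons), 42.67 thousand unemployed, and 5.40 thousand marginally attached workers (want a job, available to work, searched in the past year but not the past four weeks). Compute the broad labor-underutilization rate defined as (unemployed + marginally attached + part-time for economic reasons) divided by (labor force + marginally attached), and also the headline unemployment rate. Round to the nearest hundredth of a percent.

Broad underutilization rate ≈ 6.54%; headline unemployment rate ≈ 4.48%.

Labor force = 909.72 + 42.67 = 952.39 thousand.
Numerator = 42.67 + 5.40 + 14.55 = 62.62 thousand.
Denominator = 952.39 + 5.40 = 957.79 thousand.
Broad rate = 62.62 / 957.79 = 6.54%.
Headline unemployment rate = 42.67 / 952.39 = 4.48%.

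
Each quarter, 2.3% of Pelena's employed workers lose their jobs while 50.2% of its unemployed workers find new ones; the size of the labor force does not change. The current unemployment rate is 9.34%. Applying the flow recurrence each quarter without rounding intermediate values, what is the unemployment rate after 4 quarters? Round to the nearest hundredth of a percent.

Unemployment rate after four quarters ≈ 4.63%.

With a fixed labor force, u_{t+1} = u_t + s·(1−u_t) − f·u_t = u_t·(1−s−f) + s.
Here 1−s−f = 0.475 and s = 0.023.
u_1 = 0.093400 × 0.475 + 0.023 = 0.067365.
u_2 = 0.067365 × 0.475 + 0.023 = 0.054998.
u_3 = 0.054998 × 0.475 + 0.023 = 0.049124.
u_4 = 0.049124 × 0.475 + 0.023 = 0.046334.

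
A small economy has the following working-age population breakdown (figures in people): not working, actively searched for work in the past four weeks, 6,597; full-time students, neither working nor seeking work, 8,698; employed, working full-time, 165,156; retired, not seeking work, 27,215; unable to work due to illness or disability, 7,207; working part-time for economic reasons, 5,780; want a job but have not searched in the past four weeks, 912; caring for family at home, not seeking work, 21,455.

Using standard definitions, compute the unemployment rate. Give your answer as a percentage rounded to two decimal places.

Unemployment rate ≈ 3.72%.

Employed = 165,156 + 5,780 = 170,936 (anyone who worked, including part-time for economic reasons, counts as employed).
Unemployed = 6,597.
Labor force = 170,936 + 6,597 = 177,533.
Unemployment rate = 6,597 / 177,533 = 3.72%.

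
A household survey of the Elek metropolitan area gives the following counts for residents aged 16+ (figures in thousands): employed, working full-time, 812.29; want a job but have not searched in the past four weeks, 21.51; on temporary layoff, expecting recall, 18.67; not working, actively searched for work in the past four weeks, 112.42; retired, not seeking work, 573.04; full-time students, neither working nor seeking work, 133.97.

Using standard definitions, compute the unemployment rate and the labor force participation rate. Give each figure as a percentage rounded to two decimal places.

Unemployment rate ≈ 13.90%; labor force participation rate ≈ 56.43%.

Employed = 812.29 thousand.
Unemployed = 18.67 + 112.42 = 131.09 thousand (jobless and actively searching, or on temporary layoff).
Labor force = 812.29 + 131.09 = 943.38 thousand.
Not in labor force = 21.51 + 573.04 + 133.97 = 728.52 thousand (those not working and not actively searching are outside the labor force — including those who want a job but have given up searching).
Civilian working-age population = 943.38 + 728.52 = 1,671.90 thousand.
Unemployment rate = 131.09 / 943.38 = 13.90%.
Labor force participation rate = 943.38 / 1,671.90 = 56.43%.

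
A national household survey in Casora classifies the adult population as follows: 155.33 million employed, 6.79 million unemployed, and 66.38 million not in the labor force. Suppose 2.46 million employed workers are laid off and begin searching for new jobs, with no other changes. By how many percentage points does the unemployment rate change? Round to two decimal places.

The unemployment rate changes by +1.52 percentage points.

Initially, labor force = 155.33 + 6.79 = 162.12 million, so u = 6.79/162.12 = 4.19%.
After the change, employed falls and unemployed rises by 2.46; labor force unchanged → E = 152.87, U = 9.25, labor force = 162.12 million.
New unemployment rate = 9.25 / 162.12 = 5.71%.
Change = 5.71% − 4.19% = +1.52 percentage points.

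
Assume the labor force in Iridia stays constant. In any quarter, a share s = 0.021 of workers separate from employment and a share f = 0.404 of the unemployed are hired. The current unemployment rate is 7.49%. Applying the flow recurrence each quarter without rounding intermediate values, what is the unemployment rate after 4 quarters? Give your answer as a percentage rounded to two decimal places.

Unemployment rate after four quarters ≈ 5.22%.

With a fixed labor force, u_{t+1} = u_t + s·(1−u_t) − f·u_t = u_t·(1−s−f) + s.
Here 1−s−f = 0.575 and s = 0.021.
u_1 = 0.074900 × 0.575 + 0.021 = 0.064067.
u_2 = 0.064067 × 0.575 + 0.021 = 0.057839.
u_3 = 0.057839 × 0.575 + 0.021 = 0.054257.
u_4 = 0.054257 × 0.575 + 0.021 = 0.052198.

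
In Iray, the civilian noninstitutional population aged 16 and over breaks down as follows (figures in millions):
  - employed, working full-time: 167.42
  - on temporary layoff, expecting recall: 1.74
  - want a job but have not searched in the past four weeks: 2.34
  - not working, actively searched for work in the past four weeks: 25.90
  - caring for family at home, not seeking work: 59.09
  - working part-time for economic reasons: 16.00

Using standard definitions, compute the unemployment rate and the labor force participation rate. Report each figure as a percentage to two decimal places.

Employed = 167.42 + 16.00 = 183.42 million (anyone who worked, including part-time for economic reasons, counts as employed).
Unemployed = 1.74 + 25.90 = 27.64 million (jobless and actively searching, or on temporary layoff).
Labor force = 183.42 + 27.64 = 211.06 million.
Not in labor force = 2.34 + 59.09 = 61.43 million (those not working and not actively searching are outside the labor force — including those who want a job but have given up searching).
Civilian working-age population = 211.06 + 61.43 = 272.49 million.
Unemployment rate = 27.64 / 211.06 = 13.10%.
Labor force participation rate = 211.06 / 272.49 = 77.46%.

Unemployment rate ≈ 13.10%; labor force participation rate ≈ 77.46%.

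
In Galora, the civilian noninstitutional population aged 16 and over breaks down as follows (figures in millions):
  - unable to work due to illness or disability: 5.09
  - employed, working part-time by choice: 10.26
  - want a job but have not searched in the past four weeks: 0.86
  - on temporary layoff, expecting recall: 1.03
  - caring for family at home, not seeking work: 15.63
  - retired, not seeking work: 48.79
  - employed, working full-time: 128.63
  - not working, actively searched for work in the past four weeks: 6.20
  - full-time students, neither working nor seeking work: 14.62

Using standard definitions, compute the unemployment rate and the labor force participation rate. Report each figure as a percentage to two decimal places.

Employed = 10.26 + 128.63 = 138.89 million.
Unemployed = 1.03 + 6.20 = 7.23 million (jobless and actively searching, or on temporary layoff).
Labor force = 138.89 + 7.23 = 146.12 million.
Not in labor force = 5.09 + 0.86 + 15.63 + 48.79 + 14.62 = 84.99 million (those not working and not actively searching are outside the labor force — including those who want a job but have given up searching).
Civilian working-age population = 146.12 + 84.99 = 231.11 million.
Unemployment rate = 7.23 / 146.12 = 4.95%.
Labor force participation rate = 146.12 / 231.11 = 63.23%.

Unemployment rate ≈ 4.95%; labor force participation rate ≈ 63.23%.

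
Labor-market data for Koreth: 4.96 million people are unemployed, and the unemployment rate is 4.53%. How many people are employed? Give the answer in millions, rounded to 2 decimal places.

Labor force = U / u = 4.96 / 0.0453 ≈ 109.49 million.
Employed = labor force − unemployed = 109.49 − 4.96 = 104.53 million.

About 104.53 million are employed.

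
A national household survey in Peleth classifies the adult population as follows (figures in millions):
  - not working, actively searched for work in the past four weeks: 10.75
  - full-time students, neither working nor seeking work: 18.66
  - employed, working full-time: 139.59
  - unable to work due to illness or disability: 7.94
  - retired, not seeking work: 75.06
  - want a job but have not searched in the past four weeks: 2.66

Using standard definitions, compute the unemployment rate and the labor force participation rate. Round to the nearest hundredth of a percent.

Employed = 139.59 million.
Unemployed = 10.75 million.
Labor force = 139.59 + 10.75 = 150.34 million.
Not in labor force = 18.66 + 7.94 + 75.06 + 2.66 = 104.32 million (those not working and not actively searching are outside the labor force — including those who want a job but have given up searching).
Civilian working-age population = 150.34 + 104.32 = 254.66 million.
Unemployment rate = 10.75 / 150.34 = 7.15%.
Labor force participation rate = 150.34 / 254.66 = 59.04%.

Unemployment rate ≈ 7.15%; labor force participation rate ≈ 59.04%.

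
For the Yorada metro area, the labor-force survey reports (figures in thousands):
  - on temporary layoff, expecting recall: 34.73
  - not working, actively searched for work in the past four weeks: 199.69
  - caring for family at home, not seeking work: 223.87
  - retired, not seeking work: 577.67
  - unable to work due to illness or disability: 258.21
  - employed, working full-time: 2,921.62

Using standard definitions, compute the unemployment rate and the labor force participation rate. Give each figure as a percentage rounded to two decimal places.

Employed = 2,921.62 thousand.
Unemployed = 34.73 + 199.69 = 234.42 thousand (jobless and actively searching, or on temporary layoff).
Labor force = 2,921.62 + 234.42 = 3,156.04 thousand.
Not in labor force = 223.87 + 577.67 + 258.21 = 1,059.75 thousand (those not working and not actively searching are outside the labor force).
Civilian working-age population = 3,156.04 + 1,059.75 = 4,215.79 thousand.
Unemployment rate = 234.42 / 3,156.04 = 7.43%.
Labor force participation rate = 3,156.04 / 4,215.79 = 74.86%.

Unemployment rate ≈ 7.43%; labor force participation rate ≈ 74.86%.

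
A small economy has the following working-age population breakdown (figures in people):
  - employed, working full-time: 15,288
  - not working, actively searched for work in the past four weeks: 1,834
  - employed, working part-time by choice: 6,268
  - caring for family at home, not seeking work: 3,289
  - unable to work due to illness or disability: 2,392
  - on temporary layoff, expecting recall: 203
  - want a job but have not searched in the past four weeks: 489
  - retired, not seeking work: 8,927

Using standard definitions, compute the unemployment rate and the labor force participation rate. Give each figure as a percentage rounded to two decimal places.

Employed = 15,288 + 6,268 = 21,556.
Unemployed = 1,834 + 203 = 2,037 (jobless and actively searching, or on temporary layoff).
Labor force = 21,556 + 2,037 = 23,593.
Not in labor force = 3,289 + 2,392 + 489 + 8,927 = 15,097 (those not working and not actively searching are outside the labor force — including those who want a job but have given up searching).
Civilian working-age population = 23,593 + 15,097 = 38,690.
Unemployment rate = 2,037 / 23,593 = 8.63%.
Labor force participation rate = 23,593 / 38,690 = 60.98%.

Unemployment rate ≈ 8.63%; labor force participation rate ≈ 60.98%.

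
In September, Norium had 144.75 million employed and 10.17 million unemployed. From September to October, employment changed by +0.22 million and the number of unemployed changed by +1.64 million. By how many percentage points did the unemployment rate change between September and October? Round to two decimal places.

September: labor force = 144.75 + 10.17 = 154.92; u = 10.17/154.92 = 6.56%.
October: labor force = 144.97 + 11.81 = 156.78; u = 11.81/156.78 = 7.53%.
Change = 7.53% − 6.56% = +0.97 pp.

The unemployment rate changed by +0.97 percentage points.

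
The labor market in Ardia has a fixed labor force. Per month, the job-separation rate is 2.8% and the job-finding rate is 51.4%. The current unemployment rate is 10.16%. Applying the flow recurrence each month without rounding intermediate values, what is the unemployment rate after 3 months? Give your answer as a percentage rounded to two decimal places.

With a fixed labor force, u_{t+1} = u_t + s·(1−u_t) − f·u_t = u_t·(1−s−f) + s.
Here 1−s−f = 0.458 and s = 0.028.
u_1 = 0.101600 × 0.458 + 0.028 = 0.074533.
u_2 = 0.074533 × 0.458 + 0.028 = 0.062136.
u_3 = 0.062136 × 0.458 + 0.028 = 0.056458.

Unemployment rate after three months ≈ 5.65%.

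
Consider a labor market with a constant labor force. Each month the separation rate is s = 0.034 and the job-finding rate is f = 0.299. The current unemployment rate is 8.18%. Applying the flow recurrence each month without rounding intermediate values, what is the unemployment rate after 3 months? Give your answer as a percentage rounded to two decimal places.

With a fixed labor force, u_{t+1} = u_t + s·(1−u_t) − f·u_t = u_t·(1−s−f) + s.
Here 1−s−f = 0.667 and s = 0.034.
u_1 = 0.081800 × 0.667 + 0.034 = 0.088561.
u_2 = 0.088561 × 0.667 + 0.034 = 0.093070.
u_3 = 0.093070 × 0.667 + 0.034 = 0.096078.

Unemployment rate after three months ≈ 9.61%.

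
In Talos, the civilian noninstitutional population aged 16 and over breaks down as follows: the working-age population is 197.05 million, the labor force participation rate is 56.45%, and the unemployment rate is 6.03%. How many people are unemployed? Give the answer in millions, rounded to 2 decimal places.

About 6.71 million are unemployed.

Labor force = 0.5645 × 197.05 = 111.23 million.
Unemployed = 0.0603 × 111.23 ≈ 6.71 million.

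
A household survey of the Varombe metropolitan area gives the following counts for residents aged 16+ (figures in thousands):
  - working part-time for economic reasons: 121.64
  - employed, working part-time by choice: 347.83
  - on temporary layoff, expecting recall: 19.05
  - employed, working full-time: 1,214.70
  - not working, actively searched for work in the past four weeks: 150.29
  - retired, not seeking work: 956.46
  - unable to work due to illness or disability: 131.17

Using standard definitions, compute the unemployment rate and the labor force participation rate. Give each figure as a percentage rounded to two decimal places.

Employed = 121.64 + 347.83 + 1,214.70 = 1,684.17 thousand (anyone who worked, including part-time for economic reasons, counts as employed).
Unemployed = 19.05 + 150.29 = 169.34 thousand (jobless and actively searching, or on temporary layoff).
Labor force = 1,684.17 + 169.34 = 1,853.51 thousand.
Not in labor force = 956.46 + 131.17 = 1,087.63 thousand (those not working and not actively searching are outside the labor force).
Civilian working-age population = 1,853.51 + 1,087.63 = 2,941.14 thousand.
Unemployment rate = 169.34 / 1,853.51 = 9.14%.
Labor force participation rate = 1,853.51 / 2,941.14 = 63.02%.

Unemployment rate ≈ 9.14%; labor force participation rate ≈ 63.02%.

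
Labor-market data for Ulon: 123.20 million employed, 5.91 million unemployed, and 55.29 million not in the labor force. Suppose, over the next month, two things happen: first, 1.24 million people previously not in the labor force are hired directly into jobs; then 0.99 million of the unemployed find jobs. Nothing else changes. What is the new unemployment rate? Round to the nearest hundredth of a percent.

Initially, labor force = 123.20 + 5.91 = 129.11 million, so u = 5.91/129.11 = 4.58%.
After the first change, employed and labor force both rise by 1.24; unemployed unchanged → E = 124.44, U = 5.91, labor force = 130.35 million.
After the second change, unemployed falls and employed rises by 0.99; labor force unchanged → E = 125.43, U = 4.92, labor force = 130.35 million.
New unemployment rate = 4.92 / 130.35 = 3.77%.

New unemployment rate ≈ 3.77%.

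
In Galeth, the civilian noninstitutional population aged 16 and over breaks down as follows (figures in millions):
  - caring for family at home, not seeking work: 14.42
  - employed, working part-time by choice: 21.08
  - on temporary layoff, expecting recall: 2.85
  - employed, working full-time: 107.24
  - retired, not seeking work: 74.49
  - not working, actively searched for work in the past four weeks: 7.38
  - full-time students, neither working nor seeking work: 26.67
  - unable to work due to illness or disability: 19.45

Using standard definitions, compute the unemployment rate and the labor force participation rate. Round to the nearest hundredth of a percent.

Employed = 21.08 + 107.24 = 128.32 million.
Unemployed = 2.85 + 7.38 = 10.23 million (jobless and actively searching, or on temporary layoff).
Labor force = 128.32 + 10.23 = 138.55 million.
Not in labor force = 14.42 + 74.49 + 26.67 + 19.45 = 135.03 million (those not working and not actively searching are outside the labor force).
Civilian working-age population = 138.55 + 135.03 = 273.58 million.
Unemployment rate = 10.23 / 138.55 = 7.38%.
Labor force participation rate = 138.55 / 273.58 = 50.64%.

Unemployment rate ≈ 7.38%; labor force participation rate ≈ 50.64%.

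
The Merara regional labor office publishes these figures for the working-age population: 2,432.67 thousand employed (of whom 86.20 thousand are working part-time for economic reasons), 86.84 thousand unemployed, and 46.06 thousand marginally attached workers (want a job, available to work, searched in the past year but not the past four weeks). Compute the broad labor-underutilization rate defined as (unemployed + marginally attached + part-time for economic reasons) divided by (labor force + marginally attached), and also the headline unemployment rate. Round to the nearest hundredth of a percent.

Broad underutilization rate ≈ 8.54%; headline unemployment rate ≈ 3.45%.

Labor force = 2,432.67 + 86.84 = 2,519.51 thousand.
Numerator = 86.84 + 46.06 + 86.20 = 219.10 thousand.
Denominator = 2,519.51 + 46.06 = 2,565.57 thousand.
Broad rate = 219.10 / 2,565.57 = 8.54%.
Headline unemployment rate = 86.84 / 2,519.51 = 3.45%.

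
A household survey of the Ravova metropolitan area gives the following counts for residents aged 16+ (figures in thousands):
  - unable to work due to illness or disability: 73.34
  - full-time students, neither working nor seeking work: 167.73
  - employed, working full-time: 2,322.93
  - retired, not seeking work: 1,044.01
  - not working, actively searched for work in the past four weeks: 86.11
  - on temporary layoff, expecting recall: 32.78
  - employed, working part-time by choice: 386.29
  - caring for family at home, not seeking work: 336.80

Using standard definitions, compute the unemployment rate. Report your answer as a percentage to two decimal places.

Unemployment rate ≈ 4.20%.

Employed = 2,322.93 + 386.29 = 2,709.22 thousand.
Unemployed = 86.11 + 32.78 = 118.89 thousand (jobless and actively searching, or on temporary layoff).
Labor force = 2,709.22 + 118.89 = 2,828.11 thousand.
Unemployment rate = 118.89 / 2,828.11 = 4.20%.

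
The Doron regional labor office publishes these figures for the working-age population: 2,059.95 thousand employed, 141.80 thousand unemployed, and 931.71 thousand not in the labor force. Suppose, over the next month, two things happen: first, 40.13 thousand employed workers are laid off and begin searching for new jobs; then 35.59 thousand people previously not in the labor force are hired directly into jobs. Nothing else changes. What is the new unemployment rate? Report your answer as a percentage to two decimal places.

Initially, labor force = 2,059.95 + 141.80 = 2,201.75 thousand, so u = 141.80/2,201.75 = 6.44%.
After the first change, employed falls and unemployed rises by 40.13; labor force unchanged → E = 2,019.82, U = 181.93, labor force = 2,201.75 thousand.
After the second change, employed and labor force both rise by 35.59; unemployed unchanged → E = 2,055.41, U = 181.93, labor force = 2,237.34 thousand.
New unemployment rate = 181.93 / 2,237.34 = 8.13%.

New unemployment rate ≈ 8.13%.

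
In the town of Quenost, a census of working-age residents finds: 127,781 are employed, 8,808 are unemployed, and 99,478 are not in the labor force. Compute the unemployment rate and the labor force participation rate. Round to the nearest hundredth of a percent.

Labor force = employed + unemployed = 127,781 + 8,808 = 136,589.
Working-age population = 136,589 + 99,478 = 236,067.
Unemployment rate = 8,808 / 136,589 = 6.45%.
Labor force participation rate = 136,589 / 236,067 = 57.86%.

Unemployment rate ≈ 6.45%; labor force participation rate ≈ 57.86%.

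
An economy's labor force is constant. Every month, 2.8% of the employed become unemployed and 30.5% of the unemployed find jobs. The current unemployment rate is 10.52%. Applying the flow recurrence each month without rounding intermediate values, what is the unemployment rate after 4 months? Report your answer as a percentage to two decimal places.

Unemployment rate after four months ≈ 8.83%.

With a fixed labor force, u_{t+1} = u_t + s·(1−u_t) − f·u_t = u_t·(1−s−f) + s.
Here 1−s−f = 0.667 and s = 0.028.
u_1 = 0.105200 × 0.667 + 0.028 = 0.098168.
u_2 = 0.098168 × 0.667 + 0.028 = 0.093478.
u_3 = 0.093478 × 0.667 + 0.028 = 0.090350.
u_4 = 0.090350 × 0.667 + 0.028 = 0.088263.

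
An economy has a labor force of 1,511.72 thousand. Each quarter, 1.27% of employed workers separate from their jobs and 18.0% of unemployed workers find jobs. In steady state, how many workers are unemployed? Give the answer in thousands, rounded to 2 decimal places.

Steady-state unemployment rate u* = s/(s+f) = 1.27/(1.27+18.0) = 0.065906.
Unemployed = u* × labor force = 0.065906 × 1,511.72 ≈ 99.63 thousand.

About 99.63 thousand are unemployed in steady state.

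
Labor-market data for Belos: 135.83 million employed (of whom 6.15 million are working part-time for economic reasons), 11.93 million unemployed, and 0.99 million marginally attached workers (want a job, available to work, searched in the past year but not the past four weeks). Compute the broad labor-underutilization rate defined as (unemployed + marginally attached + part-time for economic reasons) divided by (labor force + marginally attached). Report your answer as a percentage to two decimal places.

Labor force = 135.83 + 11.93 = 147.76 million.
Numerator = 11.93 + 0.99 + 6.15 = 19.07 million.
Denominator = 147.76 + 0.99 = 148.75 million.
Broad rate = 19.07 / 148.75 = 12.82%.

Broad underutilization rate ≈ 12.82%.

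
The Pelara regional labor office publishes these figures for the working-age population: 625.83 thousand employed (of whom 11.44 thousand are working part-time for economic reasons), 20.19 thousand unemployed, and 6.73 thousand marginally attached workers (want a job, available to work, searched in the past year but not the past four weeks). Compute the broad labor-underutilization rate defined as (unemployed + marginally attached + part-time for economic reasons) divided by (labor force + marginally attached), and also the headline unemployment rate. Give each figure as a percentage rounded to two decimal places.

Labor force = 625.83 + 20.19 = 646.02 thousand.
Numerator = 20.19 + 6.73 + 11.44 = 38.36 thousand.
Denominator = 646.02 + 6.73 = 652.75 thousand.
Broad rate = 38.36 / 652.75 = 5.88%.
Headline unemployment rate = 20.19 / 646.02 = 3.13%.

Broad underutilization rate ≈ 5.88%; headline unemployment rate ≈ 3.13%.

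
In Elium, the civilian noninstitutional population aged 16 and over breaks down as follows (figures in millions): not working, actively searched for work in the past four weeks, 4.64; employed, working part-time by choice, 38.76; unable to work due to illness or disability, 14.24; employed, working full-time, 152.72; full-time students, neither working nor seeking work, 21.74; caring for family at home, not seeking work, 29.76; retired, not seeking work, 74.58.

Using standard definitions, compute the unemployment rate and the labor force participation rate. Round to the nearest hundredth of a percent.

Unemployment rate ≈ 2.37%; labor force participation rate ≈ 58.29%.

Employed = 38.76 + 152.72 = 191.48 million.
Unemployed = 4.64 million.
Labor force = 191.48 + 4.64 = 196.12 million.
Not in labor force = 14.24 + 21.74 + 29.76 + 74.58 = 140.32 million (those not working and not actively searching are outside the labor force).
Civilian working-age population = 196.12 + 140.32 = 336.44 million.
Unemployment rate = 4.64 / 196.12 = 2.37%.
Labor force participation rate = 196.12 / 336.44 = 58.29%.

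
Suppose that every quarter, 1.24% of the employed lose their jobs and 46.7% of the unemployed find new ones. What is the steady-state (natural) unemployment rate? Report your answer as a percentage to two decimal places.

Steady-state unemployment rate ≈ 2.59%.

At steady state the flows balance: s·E = f·U, so U/(E+U) = s/(s+f).
u* = 1.24 / (1.24 + 46.7) = 1.24 / 47.94 = 2.59%.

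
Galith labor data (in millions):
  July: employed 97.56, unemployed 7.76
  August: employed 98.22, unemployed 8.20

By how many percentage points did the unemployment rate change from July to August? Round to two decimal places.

The unemployment rate changed by +0.34 percentage points.

July: labor force = 97.56 + 7.76 = 105.32; u = 7.76/105.32 = 7.37%.
August: labor force = 98.22 + 8.20 = 106.42; u = 8.20/106.42 = 7.71%.
Change = 7.71% − 7.37% = +0.34 pp.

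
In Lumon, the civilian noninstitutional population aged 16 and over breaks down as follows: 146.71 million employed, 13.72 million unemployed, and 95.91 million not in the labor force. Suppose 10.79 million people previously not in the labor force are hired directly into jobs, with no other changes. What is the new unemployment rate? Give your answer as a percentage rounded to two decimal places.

Initially, labor force = 146.71 + 13.72 = 160.43 million, so u = 13.72/160.43 = 8.55%.
After the change, employed and labor force both rise by 10.79; unemployed unchanged → E = 157.50, U = 13.72, labor force = 171.22 million.
New unemployment rate = 13.72 / 171.22 = 8.01%.

New unemployment rate ≈ 8.01%.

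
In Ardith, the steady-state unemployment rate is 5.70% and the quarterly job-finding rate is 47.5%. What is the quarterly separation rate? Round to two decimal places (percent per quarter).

From u* = s/(s+f): s = u·f/(1−u).
s = 0.0570 × 47.5 / (1 − 0.0570) = 2.7075 / 0.9430 ≈ 2.87% per quarter.

Separation rate ≈ 2.87% per quarter.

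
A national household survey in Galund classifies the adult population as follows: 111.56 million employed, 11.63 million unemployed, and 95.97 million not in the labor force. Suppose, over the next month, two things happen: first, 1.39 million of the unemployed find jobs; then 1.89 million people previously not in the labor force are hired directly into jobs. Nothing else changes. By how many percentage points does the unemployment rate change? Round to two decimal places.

Initially, labor force = 111.56 + 11.63 = 123.19 million, so u = 11.63/123.19 = 9.44%.
After the first change, unemployed falls and employed rises by 1.39; labor force unchanged → E = 112.95, U = 10.24, labor force = 123.19 million.
After the second change, employed and labor force both rise by 1.89; unemployed unchanged → E = 114.84, U = 10.24, labor force = 125.08 million.
New unemployment rate = 10.24 / 125.08 = 8.19%.
Change = 8.19% − 9.44% = −1.25 percentage points.

The unemployment rate changes by −1.25 percentage points.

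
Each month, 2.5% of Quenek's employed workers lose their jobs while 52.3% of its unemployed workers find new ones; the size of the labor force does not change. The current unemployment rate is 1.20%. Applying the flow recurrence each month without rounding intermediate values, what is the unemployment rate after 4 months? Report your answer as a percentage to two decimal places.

With a fixed labor force, u_{t+1} = u_t + s·(1−u_t) − f·u_t = u_t·(1−s−f) + s.
Here 1−s−f = 0.452 and s = 0.025.
u_1 = 0.012000 × 0.452 + 0.025 = 0.030424.
u_2 = 0.030424 × 0.452 + 0.025 = 0.038752.
u_3 = 0.038752 × 0.452 + 0.025 = 0.042516.
u_4 = 0.042516 × 0.452 + 0.025 = 0.044217.

Unemployment rate after four months ≈ 4.42%.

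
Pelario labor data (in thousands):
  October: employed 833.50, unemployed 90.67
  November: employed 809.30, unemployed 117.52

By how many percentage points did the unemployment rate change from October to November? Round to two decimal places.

The unemployment rate changed by +2.87 percentage points.

October: labor force = 833.50 + 90.67 = 924.17; u = 90.67/924.17 = 9.81%.
November: labor force = 809.30 + 117.52 = 926.82; u = 117.52/926.82 = 12.68%.
Change = 12.68% − 9.81% = +2.87 pp.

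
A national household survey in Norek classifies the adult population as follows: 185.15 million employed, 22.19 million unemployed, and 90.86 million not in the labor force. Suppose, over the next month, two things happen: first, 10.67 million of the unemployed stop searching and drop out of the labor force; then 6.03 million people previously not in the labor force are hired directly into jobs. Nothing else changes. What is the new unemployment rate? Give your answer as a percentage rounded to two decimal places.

New unemployment rate ≈ 5.68%.

Initially, labor force = 185.15 + 22.19 = 207.34 million, so u = 22.19/207.34 = 10.70%.
After the first change, unemployed and labor force both fall by 10.67 → E = 185.15, U = 11.52, labor force = 196.67 million.
After the second change, employed and labor force both rise by 6.03; unemployed unchanged → E = 191.18, U = 11.52, labor force = 202.70 million.
New unemployment rate = 11.52 / 202.70 = 5.68%.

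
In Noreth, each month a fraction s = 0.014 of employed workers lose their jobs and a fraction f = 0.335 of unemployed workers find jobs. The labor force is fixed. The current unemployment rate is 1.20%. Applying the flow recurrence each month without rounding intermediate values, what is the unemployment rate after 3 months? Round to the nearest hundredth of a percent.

With a fixed labor force, u_{t+1} = u_t + s·(1−u_t) − f·u_t = u_t·(1−s−f) + s.
Here 1−s−f = 0.651 and s = 0.014.
u_1 = 0.012000 × 0.651 + 0.014 = 0.021812.
u_2 = 0.021812 × 0.651 + 0.014 = 0.028200.
u_3 = 0.028200 × 0.651 + 0.014 = 0.032358.

Unemployment rate after three months ≈ 3.24%.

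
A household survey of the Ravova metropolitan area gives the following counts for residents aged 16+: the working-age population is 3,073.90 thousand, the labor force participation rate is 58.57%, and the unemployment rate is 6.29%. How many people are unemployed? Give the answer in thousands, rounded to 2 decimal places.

Labor force = 0.5857 × 3,073.90 = 1,800.38 thousand.
Unemployed = 0.0629 × 1,800.38 ≈ 113.24 thousand.

About 113.24 thousand are unemployed.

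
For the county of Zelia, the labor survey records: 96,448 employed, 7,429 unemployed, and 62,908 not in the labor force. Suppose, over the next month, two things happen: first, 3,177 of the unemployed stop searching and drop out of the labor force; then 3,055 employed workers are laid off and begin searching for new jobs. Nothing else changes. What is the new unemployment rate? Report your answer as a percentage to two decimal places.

New unemployment rate ≈ 7.26%.

Initially, labor force = 96,448 + 7,429 = 103,877, so u = 7,429/103,877 = 7.15%.
After the first change, unemployed and labor force both fall by 3,177 → E = 96,448, U = 4,252, labor force = 100,700.
After the second change, employed falls and unemployed rises by 3,055; labor force unchanged → E = 93,393, U = 7,307, labor force = 100,700.
New unemployment rate = 7,307 / 100,700 = 7.26%.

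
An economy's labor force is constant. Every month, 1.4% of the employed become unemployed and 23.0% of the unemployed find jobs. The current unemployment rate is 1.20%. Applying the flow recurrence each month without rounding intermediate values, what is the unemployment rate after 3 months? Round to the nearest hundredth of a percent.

With a fixed labor force, u_{t+1} = u_t + s·(1−u_t) − f·u_t = u_t·(1−s−f) + s.
Here 1−s−f = 0.756 and s = 0.014.
u_1 = 0.012000 × 0.756 + 0.014 = 0.023072.
u_2 = 0.023072 × 0.756 + 0.014 = 0.031442.
u_3 = 0.031442 × 0.756 + 0.014 = 0.037770.

Unemployment rate after three months ≈ 3.78%.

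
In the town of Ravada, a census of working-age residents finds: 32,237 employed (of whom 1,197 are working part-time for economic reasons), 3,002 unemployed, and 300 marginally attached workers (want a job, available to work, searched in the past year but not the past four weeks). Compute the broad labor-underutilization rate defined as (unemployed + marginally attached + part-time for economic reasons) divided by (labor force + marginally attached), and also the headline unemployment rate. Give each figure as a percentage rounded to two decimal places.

Labor force = 32,237 + 3,002 = 35,239.
Numerator = 3,002 + 300 + 1,197 = 4,499.
Denominator = 35,239 + 300 = 35,539.
Broad rate = 4,499 / 35,539 = 12.66%.
Headline unemployment rate = 3,002 / 35,239 = 8.52%.

Broad underutilization rate ≈ 12.66%; headline unemployment rate ≈ 8.52%.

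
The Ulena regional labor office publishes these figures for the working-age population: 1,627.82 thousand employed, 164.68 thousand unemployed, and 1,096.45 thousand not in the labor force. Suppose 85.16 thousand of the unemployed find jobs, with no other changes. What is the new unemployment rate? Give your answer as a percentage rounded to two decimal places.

New unemployment rate ≈ 4.44%.

Initially, labor force = 1,627.82 + 164.68 = 1,792.50 thousand, so u = 164.68/1,792.50 = 9.19%.
After the change, unemployed falls and employed rises by 85.16; labor force unchanged → E = 1,712.98, U = 79.52, labor force = 1,792.50 thousand.
New unemployment rate = 79.52 / 1,792.50 = 4.44%.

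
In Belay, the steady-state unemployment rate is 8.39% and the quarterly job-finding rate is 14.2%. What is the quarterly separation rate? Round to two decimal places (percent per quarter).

From u* = s/(s+f): s = u·f/(1−u).
s = 0.0839 × 14.2 / (1 − 0.0839) = 1.1914 / 0.9161 ≈ 1.30% per quarter.

Separation rate ≈ 1.30% per quarter.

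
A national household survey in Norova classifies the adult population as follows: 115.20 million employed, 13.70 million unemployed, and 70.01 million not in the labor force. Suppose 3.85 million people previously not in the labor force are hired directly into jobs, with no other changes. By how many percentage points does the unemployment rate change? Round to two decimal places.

The unemployment rate changes by −0.31 percentage points.

Initially, labor force = 115.20 + 13.70 = 128.90 million, so u = 13.70/128.90 = 10.63%.
After the change, employed and labor force both rise by 3.85; unemployed unchanged → E = 119.05, U = 13.70, labor force = 132.75 million.
New unemployment rate = 13.70 / 132.75 = 10.32%.
Change = 10.32% − 10.63% = −0.31 percentage points.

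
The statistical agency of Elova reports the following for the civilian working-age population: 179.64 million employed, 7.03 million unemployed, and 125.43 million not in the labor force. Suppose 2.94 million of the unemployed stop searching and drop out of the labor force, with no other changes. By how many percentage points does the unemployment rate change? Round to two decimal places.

Initially, labor force = 179.64 + 7.03 = 186.67 million, so u = 7.03/186.67 = 3.77%.
After the change, unemployed and labor force both fall by 2.94 → E = 179.64, U = 4.09, labor force = 183.73 million.
New unemployment rate = 4.09 / 183.73 = 2.23%.
Change = 2.23% − 3.77% = −1.54 percentage points.

The unemployment rate changes by −1.54 percentage points.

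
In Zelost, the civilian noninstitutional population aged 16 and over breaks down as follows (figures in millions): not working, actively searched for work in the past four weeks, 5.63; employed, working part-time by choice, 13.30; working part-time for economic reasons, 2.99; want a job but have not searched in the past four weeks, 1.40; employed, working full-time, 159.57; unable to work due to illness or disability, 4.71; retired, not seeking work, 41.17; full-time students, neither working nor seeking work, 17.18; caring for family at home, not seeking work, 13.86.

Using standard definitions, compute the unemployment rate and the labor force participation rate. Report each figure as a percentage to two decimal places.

Unemployment rate ≈ 3.10%; labor force participation rate ≈ 69.85%.

Employed = 13.30 + 2.99 + 159.57 = 175.86 million (anyone who worked, including part-time for economic reasons, counts as employed).
Unemployed = 5.63 million.
Labor force = 175.86 + 5.63 = 181.49 million.
Not in labor force = 1.40 + 4.71 + 41.17 + 17.18 + 13.86 = 78.32 million (those not working and not actively searching are outside the labor force — including those who want a job but have given up searching).
Civilian working-age population = 181.49 + 78.32 = 259.81 million.
Unemployment rate = 5.63 / 181.49 = 3.10%.
Labor force participation rate = 181.49 / 259.81 = 69.85%.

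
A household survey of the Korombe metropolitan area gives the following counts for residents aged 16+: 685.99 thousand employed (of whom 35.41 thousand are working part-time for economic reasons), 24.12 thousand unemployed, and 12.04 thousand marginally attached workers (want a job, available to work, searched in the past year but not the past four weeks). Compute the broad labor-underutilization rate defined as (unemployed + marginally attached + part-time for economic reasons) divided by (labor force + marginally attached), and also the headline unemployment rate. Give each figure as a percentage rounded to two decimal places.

Broad underutilization rate ≈ 9.91%; headline unemployment rate ≈ 3.40%.

Labor force = 685.99 + 24.12 = 710.11 thousand.
Numerator = 24.12 + 12.04 + 35.41 = 71.57 thousand.
Denominator = 710.11 + 12.04 = 722.15 thousand.
Broad rate = 71.57 / 722.15 = 9.91%.
Headline unemployment rate = 24.12 / 710.11 = 3.40%.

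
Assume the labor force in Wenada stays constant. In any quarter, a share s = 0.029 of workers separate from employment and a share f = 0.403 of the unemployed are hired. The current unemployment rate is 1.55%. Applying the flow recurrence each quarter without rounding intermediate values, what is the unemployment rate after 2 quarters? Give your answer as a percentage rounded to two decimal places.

Unemployment rate after two quarters ≈ 5.05%.

With a fixed labor force, u_{t+1} = u_t + s·(1−u_t) − f·u_t = u_t·(1−s−f) + s.
Here 1−s−f = 0.568 and s = 0.029.
u_1 = 0.015500 × 0.568 + 0.029 = 0.037804.
u_2 = 0.037804 × 0.568 + 0.029 = 0.050473.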